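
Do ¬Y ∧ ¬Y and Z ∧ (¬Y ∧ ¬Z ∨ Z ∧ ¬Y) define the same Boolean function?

No

E1: ¬Y ∧ ¬Y
    = ¬Y
E2: Z ∧ (¬Y ∧ ¬Z ∨ Z ∧ ¬Y)
    = Z ∧ ¬Y
These differ: at Y=0, Z=0, E1 = 1 but E2 = 0.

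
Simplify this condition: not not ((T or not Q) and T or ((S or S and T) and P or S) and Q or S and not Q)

T or S

not not ((T or not Q) and T or ((S or S and T) and P or S) and Q or S and not Q)
= not not ((T or not Q) and T or (S and P or S) and Q or S and not Q)   [absorption]
= (T or not Q) and T or (S and P or S) and Q or S and not Q   [double negation]
= T or (S and P or S) and Q or S and not Q   [absorption]
= T or S and Q or S and not Q   [absorption]
= T or S   [distribution]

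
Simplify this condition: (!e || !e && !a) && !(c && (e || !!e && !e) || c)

(!e || !e && !a) && !(c && (e || !!e && !e) || c)
= (!e || !e && !a) && !(c && (e || e && !e) || c)
= !e && !(c && (e || e && !e) || c)
= !e && !(c && e || c)
= !e && !c

!e && !c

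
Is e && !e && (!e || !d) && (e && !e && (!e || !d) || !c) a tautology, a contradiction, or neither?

contradiction

e && !e && (!e || !d) && (e && !e && (!e || !d) || !c)
= e && !e && (!e || !d)   [absorption]
= e && !e   [absorption]
= false   [complement]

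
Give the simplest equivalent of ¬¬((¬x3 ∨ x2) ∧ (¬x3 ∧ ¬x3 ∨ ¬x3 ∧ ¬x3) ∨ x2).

¬x3 ∨ x2

¬¬((¬x3 ∨ x2) ∧ (¬x3 ∧ ¬x3 ∨ ¬x3 ∧ ¬x3) ∨ x2)
= ¬¬((¬x3 ∨ x2) ∧ ¬x3 ∧ ¬x3 ∨ x2)   [idempotence]
= ¬¬((¬x3 ∨ x2) ∧ ¬x3 ∨ x2)   [idempotence]
= ¬¬(¬x3 ∨ x2)   [absorption]
= ¬x3 ∨ x2   [double negation]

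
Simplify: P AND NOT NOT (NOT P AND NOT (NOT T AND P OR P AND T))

FALSE

P AND NOT NOT (NOT P AND NOT (NOT T AND P OR P AND T))
= P AND NOT NOT (NOT P AND NOT P)   (distribution)
= P AND NOT (P OR P)   (De Morgan)
= P AND NOT P   (idempotence)
= FALSE   (complement)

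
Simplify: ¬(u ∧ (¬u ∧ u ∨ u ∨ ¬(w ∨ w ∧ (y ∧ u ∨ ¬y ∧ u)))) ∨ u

¬(u ∧ (¬u ∧ u ∨ u ∨ ¬(w ∨ w ∧ (y ∧ u ∨ ¬y ∧ u)))) ∨ u
= ¬(u ∧ (¬u ∧ u ∨ u ∨ ¬(w ∨ w ∧ u))) ∨ u
= ¬(u ∧ (¬u ∧ u ∨ u ∨ ¬w)) ∨ u
= ¬(u ∧ (u ∨ ¬w)) ∨ u
= ¬u ∨ u
= True

True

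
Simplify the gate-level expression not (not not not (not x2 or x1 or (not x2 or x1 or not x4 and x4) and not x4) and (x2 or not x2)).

not x2 or x1

not (not not not (not x2 or x1 or (not x2 or x1 or not x4 and x4) and not x4) and (x2 or not x2))
= not (not (not x2 or x1 or (not x2 or x1 or not x4 and x4) and not x4) and (x2 or not x2))   — double negation
= not not (not x2 or x1 or (not x2 or x1 or not x4 and x4) and not x4)   — complement / identity
= not not (not x2 or x1 or (not x2 or x1) and not x4)   — complement / identity
= not not (not x2 or x1)   — absorption
= not x2 or x1   — double negation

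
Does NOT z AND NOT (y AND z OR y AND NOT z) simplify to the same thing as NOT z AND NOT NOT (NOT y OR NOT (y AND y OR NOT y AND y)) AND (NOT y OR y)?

E1: NOT z AND NOT (y AND z OR y AND NOT z)
    = NOT z AND NOT y
E2: NOT z AND NOT NOT (NOT y OR NOT (y AND y OR NOT y AND y)) AND (NOT y OR y)
    = NOT z AND NOT NOT (NOT y OR NOT (y AND y OR NOT y AND y))
    = NOT z AND NOT NOT (NOT y OR NOT y)
    = NOT z AND NOT NOT NOT y
    = NOT z AND NOT y
Both reduce to NOT z AND NOT y, so they are equivalent.

Yes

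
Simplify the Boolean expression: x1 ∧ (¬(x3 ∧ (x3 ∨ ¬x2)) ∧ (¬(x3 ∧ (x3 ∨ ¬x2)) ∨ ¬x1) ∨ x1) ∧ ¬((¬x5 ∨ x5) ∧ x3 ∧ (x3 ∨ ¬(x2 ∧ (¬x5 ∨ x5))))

x1 ∧ ¬x3

x1 ∧ (¬(x3 ∧ (x3 ∨ ¬x2)) ∧ (¬(x3 ∧ (x3 ∨ ¬x2)) ∨ ¬x1) ∨ x1) ∧ ¬((¬x5 ∨ x5) ∧ x3 ∧ (x3 ∨ ¬(x2 ∧ (¬x5 ∨ x5))))
= x1 ∧ (¬(x3 ∧ (x3 ∨ ¬x2)) ∧ (¬(x3 ∧ (x3 ∨ ¬x2)) ∨ ¬x1) ∨ x1) ∧ ¬((¬x5 ∨ x5) ∧ x3 ∧ (x3 ∨ ¬x2))   [complement / identity]
= x1 ∧ (¬(x3 ∧ (x3 ∨ ¬x2)) ∧ (¬(x3 ∧ (x3 ∨ ¬x2)) ∨ ¬x1) ∨ x1) ∧ ¬(x3 ∧ (x3 ∨ ¬x2))   [complement / identity]
= x1 ∧ (¬(x3 ∧ (x3 ∨ ¬x2)) ∨ x1) ∧ ¬(x3 ∧ (x3 ∨ ¬x2))   [absorption]
= x1 ∧ ¬(x3 ∧ (x3 ∨ ¬x2))   [absorption]
= x1 ∧ ¬x3   [absorption]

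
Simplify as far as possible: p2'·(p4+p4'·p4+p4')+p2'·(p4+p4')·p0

p2'·(p4+p4'·p4+p4')+p2'·(p4+p4')·p0
= p2'·(p4+p4')+p2'·(p4+p4')·p0   [complement / identity]
= p2'·(p4+p4')   [absorption]
= p2'   [complement / identity]

p2'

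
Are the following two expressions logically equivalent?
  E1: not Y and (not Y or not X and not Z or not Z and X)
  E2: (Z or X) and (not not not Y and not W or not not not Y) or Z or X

E1: not Y and (not Y or not X and not Z or not Z and X)
    = not Y and (not Y or not Z)   — distribution
    = not Y   — absorption
E2: (Z or X) and (not not not Y and not W or not not not Y) or Z or X
    = (Z or X) and not not not Y or Z or X   — absorption
    = (Z or X) and not Y or Z or X   — double negation
    = Z or X   — absorption
These differ: at W=1, X=0, Y=1, Z=1, E1 = 0 but E2 = 1.

No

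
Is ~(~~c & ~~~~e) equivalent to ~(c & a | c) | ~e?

E1: ~(~~c & ~~~~e)
    = ~c | ~~~e   (De Morgan)
    = ~c | ~e   (double negation)
E2: ~(c & a | c) | ~e
    = ~c | ~e   (absorption)
Both reduce to ~c | ~e, so they are equivalent.

Yes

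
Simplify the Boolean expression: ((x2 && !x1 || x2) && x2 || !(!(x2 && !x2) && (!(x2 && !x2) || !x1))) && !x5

((x2 && !x1 || x2) && x2 || !(!(x2 && !x2) && (!(x2 && !x2) || !x1))) && !x5
= (x2 && x2 || !(!(x2 && !x2) && (!(x2 && !x2) || !x1))) && !x5   [absorption]
= (x2 && x2 || !!(x2 && !x2)) && !x5   [absorption]
= (x2 && x2 || x2 && !x2) && !x5   [double negation]
= x2 && !x5   [distribution]

x2 && !x5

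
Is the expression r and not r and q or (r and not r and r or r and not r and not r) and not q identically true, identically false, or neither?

identically false

r and not r and q or (r and not r and r or r and not r and not r) and not q
= r and not r and q or r and not r and not q   (distribution)
= r and not r   (distribution)
= False   (complement)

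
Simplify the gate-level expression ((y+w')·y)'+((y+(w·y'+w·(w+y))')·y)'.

((y+w')·y)'+((y+(w·y'+w·(w+y))')·y)'
= ((y+w')·y)'+((y+(w·y'+w)')·y)'
= ((y+w')·y)'+((y+w')·y)'
= ((y+w')·y)'
= y'

y'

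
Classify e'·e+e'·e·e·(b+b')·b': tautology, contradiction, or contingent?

contradiction

e'·e+e'·e·e·(b+b')·b'
= e'·e+e'·e·e·b'   [complement / identity]
= e'·e+e'·e·b'   [idempotence]
= e'·e   [absorption]
= 0   [complement]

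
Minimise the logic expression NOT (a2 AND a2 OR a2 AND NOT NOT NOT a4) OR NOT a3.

NOT (a2 AND a2 OR a2 AND NOT NOT NOT a4) OR NOT a3
= NOT (a2 AND a2 OR a2 AND NOT a4) OR NOT a3   — double negation
= NOT (a2 AND (a2 OR NOT a4)) OR NOT a3   — distribution
= NOT a2 OR NOT a3   — absorption

NOT a2 OR NOT a3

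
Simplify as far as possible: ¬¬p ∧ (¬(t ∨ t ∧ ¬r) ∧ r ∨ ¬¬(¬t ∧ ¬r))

¬¬p ∧ (¬(t ∨ t ∧ ¬r) ∧ r ∨ ¬¬(¬t ∧ ¬r))
= ¬¬p ∧ (¬t ∧ r ∨ ¬¬(¬t ∧ ¬r))   [absorption]
= ¬¬p ∧ (¬t ∧ r ∨ ¬t ∧ ¬r)   [double negation]
= ¬¬p ∧ ¬t   [distribution]
= p ∧ ¬t   [double negation]

p ∧ ¬t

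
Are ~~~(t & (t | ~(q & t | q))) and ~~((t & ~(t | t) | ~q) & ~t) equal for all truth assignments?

E1: ~~~(t & (t | ~(q & t | q)))
    = ~~~(t & (t | ~q))   [absorption]
    = ~~~t   [absorption]
    = ~t   [double negation]
E2: ~~((t & ~(t | t) | ~q) & ~t)
    = ~~((t & ~t | ~q) & ~t)   [idempotence]
    = (t & ~t | ~q) & ~t   [double negation]
    = ~q & ~t   [complement / identity]
These differ: at q=1, t=0, E1 = 1 but E2 = 0.

No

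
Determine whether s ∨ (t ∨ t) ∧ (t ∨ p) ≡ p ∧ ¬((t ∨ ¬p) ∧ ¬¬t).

No

E1: s ∨ (t ∨ t) ∧ (t ∨ p)
    = s ∨ t ∨ t ∧ p   — distribution
    = s ∨ t   — absorption
E2: p ∧ ¬((t ∨ ¬p) ∧ ¬¬t)
    = p ∧ ¬((t ∨ ¬p) ∧ t)   — double negation
    = p ∧ ¬t   — absorption
These differ: at p=0, s=1, t=1, E1 = 1 but E2 = 0.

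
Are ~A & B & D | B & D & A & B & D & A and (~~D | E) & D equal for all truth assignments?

No

E1: ~A & B & D | B & D & A & B & D & A
    = ~A & B & D | B & D & A   [idempotence]
    = B & D   [distribution]
E2: (~~D | E) & D
    = (D | E) & D   [double negation]
    = D   [absorption]
These differ: at A=0, B=0, D=1, E=1, E1 = 0 but E2 = 1.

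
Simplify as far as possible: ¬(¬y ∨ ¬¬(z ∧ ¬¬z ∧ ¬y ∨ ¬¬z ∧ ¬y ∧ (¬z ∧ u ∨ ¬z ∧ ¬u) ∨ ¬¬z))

¬(¬y ∨ ¬¬(z ∧ ¬¬z ∧ ¬y ∨ ¬¬z ∧ ¬y ∧ (¬z ∧ u ∨ ¬z ∧ ¬u) ∨ ¬¬z))
= ¬(¬y ∨ ¬¬(z ∧ ¬¬z ∧ ¬y ∨ ¬¬z ∧ ¬y ∧ ¬z ∨ ¬¬z))   (distribution)
= ¬(¬y ∨ ¬¬(¬¬z ∧ ¬y ∨ ¬¬z))   (distribution)
= y ∧ ¬(¬¬z ∧ ¬y ∨ ¬¬z)   (De Morgan)
= y ∧ ¬¬¬z   (absorption)
= y ∧ ¬z   (double negation)

y ∧ ¬z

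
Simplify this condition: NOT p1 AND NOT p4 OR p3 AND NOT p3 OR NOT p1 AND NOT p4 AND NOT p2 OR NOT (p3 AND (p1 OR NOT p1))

NOT p1 AND NOT p4 OR NOT p3

NOT p1 AND NOT p4 OR p3 AND NOT p3 OR NOT p1 AND NOT p4 AND NOT p2 OR NOT (p3 AND (p1 OR NOT p1))
= NOT p1 AND NOT p4 OR NOT p1 AND NOT p4 AND NOT p2 OR NOT (p3 AND (p1 OR NOT p1))
= NOT p1 AND NOT p4 OR NOT p1 AND NOT p4 AND NOT p2 OR NOT p3
= NOT p1 AND NOT p4 OR NOT p3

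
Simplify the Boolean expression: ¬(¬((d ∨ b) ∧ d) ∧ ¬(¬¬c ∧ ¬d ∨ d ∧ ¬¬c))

d ∨ c

¬(¬((d ∨ b) ∧ d) ∧ ¬(¬¬c ∧ ¬d ∨ d ∧ ¬¬c))
= ¬(¬d ∧ ¬(¬¬c ∧ ¬d ∨ d ∧ ¬¬c))   (absorption)
= ¬(¬d ∧ ¬¬¬c)   (distribution)
= d ∨ ¬¬c   (De Morgan)
= d ∨ c   (double negation)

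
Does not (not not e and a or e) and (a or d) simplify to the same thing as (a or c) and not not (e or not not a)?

E1: not (not not e and a or e) and (a or d)
    = not (e and a or e) and (a or d)   [double negation]
    = not e and (a or d)   [absorption]
E2: (a or c) and not not (e or not not a)
    = (a or c) and (e or not not a)   [double negation]
    = (a or c) and (e or a)   [double negation]
    = a or c and e   [distribution]
These differ: at a=0, c=1, d=0, e=1, E1 = 0 but E2 = 1.

No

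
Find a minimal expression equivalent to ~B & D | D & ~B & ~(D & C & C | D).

~B & D | D & ~B & ~(D & C & C | D)
= ~B & D | D & ~B & ~(D & C | D)   [idempotence]
= D & (~B | ~B & ~(D & C | D))   [distribution]
= D & (~B | ~B & ~D)   [absorption]
= D & ~B   [absorption]

D & ~B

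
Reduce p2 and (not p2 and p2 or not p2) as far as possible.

p2 and (not p2 and p2 or not p2)
= p2 and not p2   [complement / identity]
= False   [complement]

False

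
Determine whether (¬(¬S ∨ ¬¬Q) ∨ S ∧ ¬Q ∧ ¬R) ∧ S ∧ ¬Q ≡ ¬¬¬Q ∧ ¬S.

No

E1: (¬(¬S ∨ ¬¬Q) ∨ S ∧ ¬Q ∧ ¬R) ∧ S ∧ ¬Q
    = (S ∧ ¬Q ∨ S ∧ ¬Q ∧ ¬R) ∧ S ∧ ¬Q
    = S ∧ ¬Q ∧ S ∧ ¬Q
    = S ∧ ¬Q
E2: ¬¬¬Q ∧ ¬S
    = ¬Q ∧ ¬S
These differ: at Q=0, R=0, S=0, E1 = 0 but E2 = 1.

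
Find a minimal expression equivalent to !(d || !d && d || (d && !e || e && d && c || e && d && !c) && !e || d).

!(d || !d && d || (d && !e || e && d && c || e && d && !c) && !e || d)
= !(d || !d && d || (d && !e || e && d) && !e || d)
= !(d || (d && !e || e && d) && !e || d)
= !(d || d && !e || d)
= !(d || d)
= !d

!d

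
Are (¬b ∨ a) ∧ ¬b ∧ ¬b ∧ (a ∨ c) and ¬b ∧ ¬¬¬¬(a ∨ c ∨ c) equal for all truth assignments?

Yes

E1: (¬b ∨ a) ∧ ¬b ∧ ¬b ∧ (a ∨ c)
    = (¬b ∨ a) ∧ ¬b ∧ (a ∨ c)   — idempotence
    = ¬b ∧ (a ∨ c)   — absorption
E2: ¬b ∧ ¬¬¬¬(a ∨ c ∨ c)
    = ¬b ∧ ¬¬(a ∨ c ∨ c)   — double negation
    = ¬b ∧ (a ∨ c ∨ c)   — double negation
    = ¬b ∧ (a ∨ c)   — idempotence
Both reduce to ¬b ∧ (a ∨ c), so they are equivalent.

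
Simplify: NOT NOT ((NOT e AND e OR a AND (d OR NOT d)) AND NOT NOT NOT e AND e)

NOT NOT ((NOT e AND e OR a AND (d OR NOT d)) AND NOT NOT NOT e AND e)
= (NOT e AND e OR a AND (d OR NOT d)) AND NOT NOT NOT e AND e   [double negation]
= (NOT e AND e OR a) AND NOT NOT NOT e AND e   [complement / identity]
= (NOT e AND e OR a) AND NOT e AND e   [double negation]
= NOT e AND e   [absorption]
= FALSE   [complement]

FALSE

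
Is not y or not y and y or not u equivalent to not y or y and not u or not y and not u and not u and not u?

E1: not y or not y and y or not u
    = not y or not u   (complement / identity)
E2: not y or y and not u or not y and not u and not u and not u
    = not y or y and not u or not y and not u and not u   (idempotence)
    = not y or y and not u or not y and not u   (idempotence)
    = not y or not u   (distribution)
Both reduce to not y or not u, so they are equivalent.

Yes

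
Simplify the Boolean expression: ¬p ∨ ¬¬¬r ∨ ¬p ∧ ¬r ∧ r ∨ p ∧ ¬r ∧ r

¬p ∨ ¬r

¬p ∨ ¬¬¬r ∨ ¬p ∧ ¬r ∧ r ∨ p ∧ ¬r ∧ r
= ¬p ∨ ¬¬¬r ∨ ¬r ∧ r   [distribution]
= ¬p ∨ ¬r ∨ ¬r ∧ r   [double negation]
= ¬p ∨ ¬r   [complement / identity]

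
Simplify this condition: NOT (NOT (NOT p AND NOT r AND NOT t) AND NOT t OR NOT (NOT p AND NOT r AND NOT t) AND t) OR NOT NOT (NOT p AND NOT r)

NOT (NOT (NOT p AND NOT r AND NOT t) AND NOT t OR NOT (NOT p AND NOT r AND NOT t) AND t) OR NOT NOT (NOT p AND NOT r)
= NOT NOT (NOT p AND NOT r AND NOT t) OR NOT NOT (NOT p AND NOT r)   [distribution]
= NOT NOT (NOT p AND NOT r AND NOT t) OR NOT p AND NOT r   [double negation]
= NOT p AND NOT r AND NOT t OR NOT p AND NOT r   [double negation]
= NOT p AND NOT r   [absorption]

NOT p AND NOT r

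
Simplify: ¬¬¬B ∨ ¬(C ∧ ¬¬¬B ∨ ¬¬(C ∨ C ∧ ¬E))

¬B ∨ ¬C

¬¬¬B ∨ ¬(C ∧ ¬¬¬B ∨ ¬¬(C ∨ C ∧ ¬E))
= ¬B ∨ ¬(C ∧ ¬¬¬B ∨ ¬¬(C ∨ C ∧ ¬E))   — double negation
= ¬B ∨ ¬(C ∧ ¬B ∨ ¬¬(C ∨ C ∧ ¬E))   — double negation
= ¬B ∨ ¬(C ∧ ¬B ∨ C ∨ C ∧ ¬E)   — double negation
= ¬B ∨ ¬(C ∧ ¬B ∨ C)   — absorption
= ¬B ∨ ¬C   — absorption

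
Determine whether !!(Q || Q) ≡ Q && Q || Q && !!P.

Yes

E1: !!(Q || Q)
    = !!Q   (idempotence)
    = Q   (double negation)
E2: Q && Q || Q && !!P
    = (Q || !!P) && Q   (distribution)
    = (Q || P) && Q   (double negation)
    = Q   (absorption)
Both reduce to Q, so they are equivalent.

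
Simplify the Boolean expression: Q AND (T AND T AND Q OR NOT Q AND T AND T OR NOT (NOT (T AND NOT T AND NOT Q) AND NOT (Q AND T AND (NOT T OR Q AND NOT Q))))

Q AND T

Q AND (T AND T AND Q OR NOT Q AND T AND T OR NOT (NOT (T AND NOT T AND NOT Q) AND NOT (Q AND T AND (NOT T OR Q AND NOT Q))))
= Q AND (T AND T OR NOT (NOT (T AND NOT T AND NOT Q) AND NOT (Q AND T AND (NOT T OR Q AND NOT Q))))   — distribution
= Q AND (T OR NOT (NOT (T AND NOT T AND NOT Q) AND NOT (Q AND T AND (NOT T OR Q AND NOT Q))))   — idempotence
= Q AND (T OR T AND NOT T AND NOT Q OR Q AND T AND (NOT T OR Q AND NOT Q))   — De Morgan
= Q AND (T OR T AND NOT T AND NOT Q OR Q AND T AND NOT T)   — complement / identity
= Q AND (T OR T AND NOT T)   — distribution
= Q AND T   — complement / identity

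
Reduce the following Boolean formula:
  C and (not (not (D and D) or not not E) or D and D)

C and D

C and (not (not (D and D) or not not E) or D and D)
= C and (D and D and not E or D and D)
= C and D and D
= C and D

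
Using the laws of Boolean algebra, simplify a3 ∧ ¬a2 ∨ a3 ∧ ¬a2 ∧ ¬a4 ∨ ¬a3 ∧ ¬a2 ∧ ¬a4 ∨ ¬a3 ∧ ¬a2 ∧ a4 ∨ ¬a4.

¬a2 ∨ ¬a4

a3 ∧ ¬a2 ∨ a3 ∧ ¬a2 ∧ ¬a4 ∨ ¬a3 ∧ ¬a2 ∧ ¬a4 ∨ ¬a3 ∧ ¬a2 ∧ a4 ∨ ¬a4
= a3 ∧ ¬a2 ∨ a3 ∧ ¬a2 ∧ ¬a4 ∨ ¬a3 ∧ ¬a2 ∨ ¬a4   [distribution]
= a3 ∧ ¬a2 ∨ ¬a3 ∧ ¬a2 ∨ ¬a4   [absorption]
= ¬a2 ∨ ¬a4   [distribution]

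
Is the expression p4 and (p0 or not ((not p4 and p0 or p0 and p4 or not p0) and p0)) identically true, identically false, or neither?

neither

p4 and (p0 or not ((not p4 and p0 or p0 and p4 or not p0) and p0))
= p4 and (p0 or not ((p0 or not p0) and p0))   — distribution
= p4 and (p0 or not p0)   — complement / identity
= p4   — complement / identity
This depends on p4, so it is not a constant.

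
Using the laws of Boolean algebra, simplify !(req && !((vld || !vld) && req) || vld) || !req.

!vld || !req

!(req && !((vld || !vld) && req) || vld) || !req
= !(req && !req || vld) || !req   (complement / identity)
= !vld || !req   (complement / identity)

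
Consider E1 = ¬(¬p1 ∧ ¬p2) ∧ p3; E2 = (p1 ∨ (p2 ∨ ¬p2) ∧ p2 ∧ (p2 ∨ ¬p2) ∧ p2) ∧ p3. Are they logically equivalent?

E1: ¬(¬p1 ∧ ¬p2) ∧ p3
    = (p1 ∨ p2) ∧ p3   [De Morgan]
E2: (p1 ∨ (p2 ∨ ¬p2) ∧ p2 ∧ (p2 ∨ ¬p2) ∧ p2) ∧ p3
    = (p1 ∨ (p2 ∨ ¬p2) ∧ p2) ∧ p3   [idempotence]
    = (p1 ∨ p2) ∧ p3   [complement / identity]
Both reduce to (p1 ∨ p2) ∧ p3, so they are equivalent.

Yes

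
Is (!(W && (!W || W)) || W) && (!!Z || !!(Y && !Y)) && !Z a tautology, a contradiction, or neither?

(!(W && (!W || W)) || W) && (!!Z || !!(Y && !Y)) && !Z
= (!(W && (!W || W)) || W) && (Z || !!(Y && !Y)) && !Z
= (!W || W) && (Z || !!(Y && !Y)) && !Z
= (Z || !!(Y && !Y)) && !Z
= (Z || Y && !Y) && !Z
= Z && !Z
= false

contradiction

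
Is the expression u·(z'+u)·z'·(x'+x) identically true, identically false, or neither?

u·(z'+u)·z'·(x'+x)
= u·(z'+u)·z'   — complement / identity
= u·z'   — absorption
This depends on u, z, so it is not a constant.

neither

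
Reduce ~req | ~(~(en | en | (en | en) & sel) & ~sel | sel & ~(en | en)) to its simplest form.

~req | ~(~(en | en | (en | en) & sel) & ~sel | sel & ~(en | en))
= ~req | ~(~(en | en) & ~sel | sel & ~(en | en))
= ~req | ~~(en | en)
= ~req | en | en
= ~req | en

~req | en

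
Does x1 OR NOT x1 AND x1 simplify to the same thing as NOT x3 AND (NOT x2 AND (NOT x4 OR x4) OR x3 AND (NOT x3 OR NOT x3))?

E1: x1 OR NOT x1 AND x1
    = x1
E2: NOT x3 AND (NOT x2 AND (NOT x4 OR x4) OR x3 AND (NOT x3 OR NOT x3))
    = NOT x3 AND (NOT x2 AND (NOT x4 OR x4) OR x3 AND NOT x3)
    = NOT x3 AND (NOT x2 OR x3 AND NOT x3)
    = NOT x3 AND NOT x2
These differ: at x1=1, x2=0, x3=1, x4=0, E1 = 1 but E2 = 0.

No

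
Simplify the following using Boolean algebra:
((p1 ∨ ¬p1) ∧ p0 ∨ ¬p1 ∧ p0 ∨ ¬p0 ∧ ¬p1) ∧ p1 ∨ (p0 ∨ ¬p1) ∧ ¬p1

((p1 ∨ ¬p1) ∧ p0 ∨ ¬p1 ∧ p0 ∨ ¬p0 ∧ ¬p1) ∧ p1 ∨ (p0 ∨ ¬p1) ∧ ¬p1
= ((p1 ∨ ¬p1) ∧ p0 ∨ ¬p1) ∧ p1 ∨ (p0 ∨ ¬p1) ∧ ¬p1
= (p0 ∨ ¬p1) ∧ p1 ∨ (p0 ∨ ¬p1) ∧ ¬p1
= p0 ∨ ¬p1

p0 ∨ ¬p1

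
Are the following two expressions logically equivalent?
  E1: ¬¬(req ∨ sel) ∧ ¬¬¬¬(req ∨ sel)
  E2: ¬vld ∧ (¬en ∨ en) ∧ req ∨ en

No

E1: ¬¬(req ∨ sel) ∧ ¬¬¬¬(req ∨ sel)
    = ¬¬(req ∨ sel) ∧ ¬¬(req ∨ sel)   [double negation]
    = ¬¬(req ∨ sel)   [idempotence]
    = req ∨ sel   [double negation]
E2: ¬vld ∧ (¬en ∨ en) ∧ req ∨ en
    = ¬vld ∧ req ∨ en   [complement / identity]
These differ: at en=0, req=0, sel=1, vld=1, E1 = 1 but E2 = 0.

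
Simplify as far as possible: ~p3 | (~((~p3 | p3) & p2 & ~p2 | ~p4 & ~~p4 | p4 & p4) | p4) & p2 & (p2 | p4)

~p3 | p2

~p3 | (~((~p3 | p3) & p2 & ~p2 | ~p4 & ~~p4 | p4 & p4) | p4) & p2 & (p2 | p4)
= ~p3 | (~(p2 & ~p2 | ~p4 & ~~p4 | p4 & p4) | p4) & p2 & (p2 | p4)   [complement / identity]
= ~p3 | (~(~p4 & ~~p4 | p4 & p4) | p4) & p2 & (p2 | p4)   [complement / identity]
= ~p3 | (~(~p4 & ~~p4 | p4 & p4) | p4) & p2   [absorption]
= ~p3 | (~(~p4 & p4 | p4 & p4) | p4) & p2   [double negation]
= ~p3 | (~p4 | p4) & p2   [distribution]
= ~p3 | p2   [complement / identity]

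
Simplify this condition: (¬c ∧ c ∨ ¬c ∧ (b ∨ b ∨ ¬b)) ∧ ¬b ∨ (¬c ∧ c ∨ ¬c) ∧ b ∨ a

¬c ∨ a

(¬c ∧ c ∨ ¬c ∧ (b ∨ b ∨ ¬b)) ∧ ¬b ∨ (¬c ∧ c ∨ ¬c) ∧ b ∨ a
= (¬c ∧ c ∨ ¬c ∧ (b ∨ ¬b)) ∧ ¬b ∨ (¬c ∧ c ∨ ¬c) ∧ b ∨ a   (idempotence)
= (¬c ∧ c ∨ ¬c) ∧ ¬b ∨ (¬c ∧ c ∨ ¬c) ∧ b ∨ a   (complement / identity)
= ¬c ∧ c ∨ ¬c ∨ a   (distribution)
= ¬c ∨ a   (complement / identity)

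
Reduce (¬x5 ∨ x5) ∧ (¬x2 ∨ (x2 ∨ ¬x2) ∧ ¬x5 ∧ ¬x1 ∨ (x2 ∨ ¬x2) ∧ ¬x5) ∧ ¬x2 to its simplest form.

¬x2

(¬x5 ∨ x5) ∧ (¬x2 ∨ (x2 ∨ ¬x2) ∧ ¬x5 ∧ ¬x1 ∨ (x2 ∨ ¬x2) ∧ ¬x5) ∧ ¬x2
= (¬x5 ∨ x5) ∧ (¬x2 ∨ (x2 ∨ ¬x2) ∧ ¬x5) ∧ ¬x2   (absorption)
= (¬x5 ∨ x5) ∧ (¬x2 ∨ ¬x5) ∧ ¬x2   (complement / identity)
= (¬x2 ∨ ¬x5) ∧ ¬x2   (complement / identity)
= ¬x2   (absorption)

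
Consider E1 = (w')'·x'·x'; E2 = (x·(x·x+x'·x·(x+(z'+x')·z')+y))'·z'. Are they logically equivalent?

E1: (w')'·x'·x'
    = (w')'·x'   (idempotence)
    = w·x'   (double negation)
E2: (x·(x·x+x'·x·(x+(z'+x')·z')+y))'·z'
    = (x·(x·x+x'·x·(x+z')+y))'·z'   (absorption)
    = (x·(x·x+x'·x+y))'·z'   (absorption)
    = (x·(x+y))'·z'   (distribution)
    = x'·z'   (absorption)
These differ: at w=1, x=0, y=1, z=1, E1 = 1 but E2 = 0.

No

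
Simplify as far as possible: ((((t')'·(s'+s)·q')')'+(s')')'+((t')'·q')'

t'+q

((((t')'·(s'+s)·q')')'+(s')')'+((t')'·q')'
= ((((t')'·q')')'+(s')')'+((t')'·q')'   (complement / identity)
= ((t')'·q')'·s'+((t')'·q')'   (De Morgan)
= ((t')'·q')'   (absorption)
= t'+q   (De Morgan)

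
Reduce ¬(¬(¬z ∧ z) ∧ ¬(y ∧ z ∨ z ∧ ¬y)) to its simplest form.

z

¬(¬(¬z ∧ z) ∧ ¬(y ∧ z ∨ z ∧ ¬y))
= ¬z ∧ z ∨ y ∧ z ∨ z ∧ ¬y
= y ∧ z ∨ z ∧ ¬y
= z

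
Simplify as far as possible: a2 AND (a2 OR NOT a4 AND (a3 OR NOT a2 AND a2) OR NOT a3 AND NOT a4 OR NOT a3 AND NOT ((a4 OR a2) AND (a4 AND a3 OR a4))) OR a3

a2 OR a3

a2 AND (a2 OR NOT a4 AND (a3 OR NOT a2 AND a2) OR NOT a3 AND NOT a4 OR NOT a3 AND NOT ((a4 OR a2) AND (a4 AND a3 OR a4))) OR a3
= a2 AND (a2 OR NOT a4 AND a3 OR NOT a3 AND NOT a4 OR NOT a3 AND NOT ((a4 OR a2) AND (a4 AND a3 OR a4))) OR a3
= a2 AND (a2 OR NOT a4 AND a3 OR NOT a3 AND NOT a4 OR NOT a3 AND NOT ((a4 OR a2) AND a4)) OR a3
= a2 AND (a2 OR NOT a4 AND a3 OR NOT a3 AND NOT a4 OR NOT a3 AND NOT a4) OR a3
= a2 AND (a2 OR NOT a4 AND a3 OR NOT a3 AND NOT a4) OR a3
= a2 AND (a2 OR NOT a4) OR a3
= a2 OR a3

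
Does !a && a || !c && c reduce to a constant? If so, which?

yes, False

!a && a || !c && c
= !c && c   — complement / identity
= false   — complement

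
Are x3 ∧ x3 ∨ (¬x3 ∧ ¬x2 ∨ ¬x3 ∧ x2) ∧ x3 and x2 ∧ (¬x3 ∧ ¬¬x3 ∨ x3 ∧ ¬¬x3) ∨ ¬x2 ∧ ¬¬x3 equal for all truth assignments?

E1: x3 ∧ x3 ∨ (¬x3 ∧ ¬x2 ∨ ¬x3 ∧ x2) ∧ x3
    = x3 ∧ x3 ∨ ¬x3 ∧ x3
    = x3
E2: x2 ∧ (¬x3 ∧ ¬¬x3 ∨ x3 ∧ ¬¬x3) ∨ ¬x2 ∧ ¬¬x3
    = x2 ∧ ¬¬x3 ∨ ¬x2 ∧ ¬¬x3
    = ¬¬x3
    = x3
Both reduce to x3, so they are equivalent.

Yes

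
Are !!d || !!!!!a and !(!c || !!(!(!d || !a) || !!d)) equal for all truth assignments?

E1: !!d || !!!!!a
    = d || !!!!!a
    = d || !!!a
    = d || !a
E2: !(!c || !!(!(!d || !a) || !!d))
    = c && !(!(!d || !a) || !!d)
    = c && (!d || !a) && !d
    = c && !d
These differ: at a=0, c=0, d=1, E1 = 1 but E2 = 0.

No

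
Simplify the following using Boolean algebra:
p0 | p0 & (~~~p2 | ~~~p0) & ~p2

p0 | p0 & (~~~p2 | ~~~p0) & ~p2
= p0 | p0 & (~p2 | ~~~p0) & ~p2
= p0 | p0 & (~p2 | ~p0) & ~p2
= p0 | p0 & ~p2
= p0

p0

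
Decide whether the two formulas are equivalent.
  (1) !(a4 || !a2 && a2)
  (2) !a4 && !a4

Yes

E1: !(a4 || !a2 && a2)
    = !a4   (complement / identity)
E2: !a4 && !a4
    = !a4   (idempotence)
Both reduce to !a4, so they are equivalent.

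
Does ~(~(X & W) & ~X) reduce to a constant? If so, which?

~(~(X & W) & ~X)
= X & W | X   — De Morgan
= X   — absorption
This depends on X, so it is not a constant.

no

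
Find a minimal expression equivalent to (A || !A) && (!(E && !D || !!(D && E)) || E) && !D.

(A || !A) && (!(E && !D || !!(D && E)) || E) && !D
= (A || !A) && (!(E && !D || D && E) || E) && !D   — double negation
= (A || !A) && (!E || E) && !D   — distribution
= (!E || E) && !D   — complement / identity
= !D   — complement / identity

!D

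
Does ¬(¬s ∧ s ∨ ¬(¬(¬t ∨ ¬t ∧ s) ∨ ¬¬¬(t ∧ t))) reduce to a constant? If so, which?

yes, True

¬(¬s ∧ s ∨ ¬(¬(¬t ∨ ¬t ∧ s) ∨ ¬¬¬(t ∧ t)))
= ¬¬(¬(¬t ∨ ¬t ∧ s) ∨ ¬¬¬(t ∧ t))   — complement / identity
= ¬((¬t ∨ ¬t ∧ s) ∧ ¬¬(t ∧ t))   — De Morgan
= ¬(¬t ∧ ¬¬(t ∧ t))   — absorption
= ¬(¬t ∧ ¬¬t)   — idempotence
= t ∨ ¬t   — De Morgan
= True   — complement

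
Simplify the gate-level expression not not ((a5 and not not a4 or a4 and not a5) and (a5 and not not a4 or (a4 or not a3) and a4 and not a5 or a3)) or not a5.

a4 or not a5

not not ((a5 and not not a4 or a4 and not a5) and (a5 and not not a4 or (a4 or not a3) and a4 and not a5 or a3)) or not a5
= not not ((a5 and not not a4 or a4 and not a5) and (a5 and not not a4 or a4 and not a5 or a3)) or not a5   — absorption
= not not (a5 and not not a4 or a4 and not a5) or not a5   — absorption
= not not (a5 and a4 or a4 and not a5) or not a5   — double negation
= not not a4 or not a5   — distribution
= a4 or not a5   — double negation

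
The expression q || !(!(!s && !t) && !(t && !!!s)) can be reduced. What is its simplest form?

q || !(!(!s && !t) && !(t && !!!s))
= q || !(!(!s && !t) && !(t && !s))   (double negation)
= q || !s && !t || t && !s   (De Morgan)
= q || !s   (distribution)

q || !s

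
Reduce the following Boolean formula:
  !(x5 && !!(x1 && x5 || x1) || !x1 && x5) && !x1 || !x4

!x5 && !x1 || !x4

!(x5 && !!(x1 && x5 || x1) || !x1 && x5) && !x1 || !x4
= !(x5 && (x1 && x5 || x1) || !x1 && x5) && !x1 || !x4   (double negation)
= !(x5 && x1 || !x1 && x5) && !x1 || !x4   (absorption)
= !x5 && !x1 || !x4   (distribution)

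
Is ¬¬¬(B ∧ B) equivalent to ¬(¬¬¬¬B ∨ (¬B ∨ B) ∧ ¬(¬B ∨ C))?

E1: ¬¬¬(B ∧ B)
    = ¬(B ∧ B)
    = ¬B
E2: ¬(¬¬¬¬B ∨ (¬B ∨ B) ∧ ¬(¬B ∨ C))
    = ¬(¬¬¬¬B ∨ ¬(¬B ∨ C))
    = ¬¬¬B ∧ (¬B ∨ C)
    = ¬B ∧ (¬B ∨ C)
    = ¬B
Both reduce to ¬B, so they are equivalent.

Yes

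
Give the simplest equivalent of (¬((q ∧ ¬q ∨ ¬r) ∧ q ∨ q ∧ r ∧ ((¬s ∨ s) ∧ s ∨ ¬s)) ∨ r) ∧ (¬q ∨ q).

(¬((q ∧ ¬q ∨ ¬r) ∧ q ∨ q ∧ r ∧ ((¬s ∨ s) ∧ s ∨ ¬s)) ∨ r) ∧ (¬q ∨ q)
= (¬((q ∧ ¬q ∨ ¬r) ∧ q ∨ q ∧ r ∧ (s ∨ ¬s)) ∨ r) ∧ (¬q ∨ q)   [complement / identity]
= ¬((q ∧ ¬q ∨ ¬r) ∧ q ∨ q ∧ r ∧ (s ∨ ¬s)) ∨ r   [complement / identity]
= ¬(¬r ∧ q ∨ q ∧ r ∧ (s ∨ ¬s)) ∨ r   [complement / identity]
= ¬(¬r ∧ q ∨ q ∧ r) ∨ r   [complement / identity]
= ¬q ∨ r   [distribution]

¬q ∨ r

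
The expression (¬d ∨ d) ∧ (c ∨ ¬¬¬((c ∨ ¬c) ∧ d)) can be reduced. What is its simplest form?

c ∨ ¬d

(¬d ∨ d) ∧ (c ∨ ¬¬¬((c ∨ ¬c) ∧ d))
= (¬d ∨ d) ∧ (c ∨ ¬((c ∨ ¬c) ∧ d))   [double negation]
= c ∨ ¬((c ∨ ¬c) ∧ d)   [complement / identity]
= c ∨ ¬d   [complement / identity]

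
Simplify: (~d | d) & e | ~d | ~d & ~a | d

(~d | d) & e | ~d | ~d & ~a | d
= (~d | d) & e | ~d | d   (absorption)
= ~d | d   (absorption)
= 1   (complement)

1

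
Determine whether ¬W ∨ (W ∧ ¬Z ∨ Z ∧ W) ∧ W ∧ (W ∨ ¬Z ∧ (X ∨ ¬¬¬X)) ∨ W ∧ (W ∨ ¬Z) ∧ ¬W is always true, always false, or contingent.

¬W ∨ (W ∧ ¬Z ∨ Z ∧ W) ∧ W ∧ (W ∨ ¬Z ∧ (X ∨ ¬¬¬X)) ∨ W ∧ (W ∨ ¬Z) ∧ ¬W
= ¬W ∨ W ∧ W ∧ (W ∨ ¬Z ∧ (X ∨ ¬¬¬X)) ∨ W ∧ (W ∨ ¬Z) ∧ ¬W
= ¬W ∨ W ∧ W ∧ (W ∨ ¬Z ∧ (X ∨ ¬X)) ∨ W ∧ (W ∨ ¬Z) ∧ ¬W
= ¬W ∨ W ∧ W ∧ (W ∨ ¬Z) ∨ W ∧ (W ∨ ¬Z) ∧ ¬W
= ¬W ∨ W ∧ (W ∨ ¬Z)
= ¬W ∨ W
= True

always true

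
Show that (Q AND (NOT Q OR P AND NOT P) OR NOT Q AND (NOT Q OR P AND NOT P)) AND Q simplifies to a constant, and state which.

FALSE

(Q AND (NOT Q OR P AND NOT P) OR NOT Q AND (NOT Q OR P AND NOT P)) AND Q
= (NOT Q OR P AND NOT P) AND Q   [distribution]
= NOT Q AND Q   [complement / identity]
= FALSE   [complement]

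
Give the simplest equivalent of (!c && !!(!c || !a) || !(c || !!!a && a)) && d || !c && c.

!c && d

(!c && !!(!c || !a) || !(c || !!!a && a)) && d || !c && c
= (!c && !!(!c || !a) || !(c || !a && a)) && d || !c && c   — double negation
= (!c && !!(!c || !a) || !(c || !a && a)) && d   — complement / identity
= (!c && (!c || !a) || !(c || !a && a)) && d   — double negation
= (!c && (!c || !a) || !c) && d   — complement / identity
= (!c || !c) && d   — absorption
= !c && d   — idempotence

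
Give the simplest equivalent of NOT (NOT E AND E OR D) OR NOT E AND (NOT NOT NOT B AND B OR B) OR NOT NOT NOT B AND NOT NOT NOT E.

NOT D OR NOT E

NOT (NOT E AND E OR D) OR NOT E AND (NOT NOT NOT B AND B OR B) OR NOT NOT NOT B AND NOT NOT NOT E
= NOT (NOT E AND E OR D) OR NOT E AND (NOT B AND B OR B) OR NOT NOT NOT B AND NOT NOT NOT E
= NOT (NOT E AND E OR D) OR NOT E AND B OR NOT NOT NOT B AND NOT NOT NOT E
= NOT (NOT E AND E OR D) OR NOT E AND B OR NOT NOT NOT B AND NOT E
= NOT (NOT E AND E OR D) OR NOT E AND B OR NOT B AND NOT E
= NOT (NOT E AND E OR D) OR NOT E
= NOT D OR NOT E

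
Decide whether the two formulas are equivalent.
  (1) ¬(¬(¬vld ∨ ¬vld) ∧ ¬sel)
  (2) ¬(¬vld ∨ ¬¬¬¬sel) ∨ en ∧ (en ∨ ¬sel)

E1: ¬(¬(¬vld ∨ ¬vld) ∧ ¬sel)
    = ¬(¬¬vld ∧ ¬sel)   [idempotence]
    = ¬vld ∨ sel   [De Morgan]
E2: ¬(¬vld ∨ ¬¬¬¬sel) ∨ en ∧ (en ∨ ¬sel)
    = ¬(¬vld ∨ ¬¬¬¬sel) ∨ en   [absorption]
    = vld ∧ ¬¬¬sel ∨ en   [De Morgan]
    = vld ∧ ¬sel ∨ en   [double negation]
These differ: at en=0, sel=1, vld=0, E1 = 1 but E2 = 0.

No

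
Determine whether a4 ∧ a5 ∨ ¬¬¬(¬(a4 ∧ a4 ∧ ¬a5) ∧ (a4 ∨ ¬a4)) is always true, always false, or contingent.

contingent

a4 ∧ a5 ∨ ¬¬¬(¬(a4 ∧ a4 ∧ ¬a5) ∧ (a4 ∨ ¬a4))
= a4 ∧ a5 ∨ ¬¬¬(¬(a4 ∧ ¬a5) ∧ (a4 ∨ ¬a4))   (idempotence)
= a4 ∧ a5 ∨ ¬(¬(a4 ∧ ¬a5) ∧ (a4 ∨ ¬a4))   (double negation)
= a4 ∧ a5 ∨ ¬¬(a4 ∧ ¬a5)   (complement / identity)
= a4 ∧ a5 ∨ a4 ∧ ¬a5   (double negation)
= a4   (distribution)
This depends on a4, so it is not a constant.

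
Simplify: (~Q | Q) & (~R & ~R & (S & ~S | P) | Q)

(~Q | Q) & (~R & ~R & (S & ~S | P) | Q)
= ~R & ~R & (S & ~S | P) | Q   [complement / identity]
= ~R & (S & ~S | P) | Q   [idempotence]
= ~R & P | Q   [complement / identity]

~R & P | Q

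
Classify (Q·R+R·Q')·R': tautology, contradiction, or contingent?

contradiction

(Q·R+R·Q')·R'
= R·R'   — distribution
= 0   — complement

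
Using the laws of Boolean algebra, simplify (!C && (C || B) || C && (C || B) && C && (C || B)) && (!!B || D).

B || C && D

(!C && (C || B) || C && (C || B) && C && (C || B)) && (!!B || D)
= (!C && (C || B) || C && (C || B)) && (!!B || D)   — idempotence
= (!C && (C || B) || C && (C || B)) && (B || D)   — double negation
= (C || B) && (B || D)   — distribution
= B || C && D   — distribution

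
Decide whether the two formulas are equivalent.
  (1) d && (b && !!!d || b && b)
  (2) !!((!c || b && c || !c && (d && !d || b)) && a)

No

E1: d && (b && !!!d || b && b)
    = d && (b && !!!d || b)   (idempotence)
    = d && (b && !d || b)   (double negation)
    = d && b   (absorption)
E2: !!((!c || b && c || !c && (d && !d || b)) && a)
    = !!((!c || b && c || !c && b) && a)   (complement / identity)
    = !!((!c || b) && a)   (distribution)
    = (!c || b) && a   (double negation)
These differ: at a=1, b=1, c=0, d=0, E1 = 0 but E2 = 1.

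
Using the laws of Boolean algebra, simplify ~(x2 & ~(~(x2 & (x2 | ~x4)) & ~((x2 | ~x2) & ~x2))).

~x2

~(x2 & ~(~(x2 & (x2 | ~x4)) & ~((x2 | ~x2) & ~x2)))
= ~(x2 & ~(~x2 & ~((x2 | ~x2) & ~x2)))   — absorption
= ~(x2 & ~(~x2 & ~~x2))   — complement / identity
= ~(x2 & (x2 | ~x2))   — De Morgan
= ~x2   — complement / identity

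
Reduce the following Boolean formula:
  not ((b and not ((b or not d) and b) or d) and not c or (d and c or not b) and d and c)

not ((b and not ((b or not d) and b) or d) and not c or (d and c or not b) and d and c)
= not ((b and not ((b or not d) and b) or d) and not c or d and c)   — absorption
= not ((b and not b or d) and not c or d and c)   — absorption
= not (d and not c or d and c)   — complement / identity
= not d   — distribution

not d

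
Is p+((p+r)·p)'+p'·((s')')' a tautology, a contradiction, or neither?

p+((p+r)·p)'+p'·((s')')'
= p+p'+p'·((s')')'
= p+p'+p'·s'
= p+p'
= 1

tautology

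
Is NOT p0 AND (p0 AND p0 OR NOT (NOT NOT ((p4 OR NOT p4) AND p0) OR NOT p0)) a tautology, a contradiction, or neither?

contradiction

NOT p0 AND (p0 AND p0 OR NOT (NOT NOT ((p4 OR NOT p4) AND p0) OR NOT p0))
= NOT p0 AND (p0 AND p0 OR NOT (NOT NOT p0 OR NOT p0))   — complement / identity
= NOT p0 AND (p0 AND p0 OR NOT p0 AND p0)   — De Morgan
= NOT p0 AND p0   — distribution
= FALSE   — complement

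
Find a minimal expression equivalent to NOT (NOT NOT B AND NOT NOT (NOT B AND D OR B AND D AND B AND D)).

NOT (NOT NOT B AND NOT NOT (NOT B AND D OR B AND D AND B AND D))
= NOT (NOT NOT B AND NOT NOT (NOT B AND D OR B AND D))   — idempotence
= NOT B OR NOT (NOT B AND D OR B AND D)   — De Morgan
= NOT B OR NOT D   — distribution

NOT B OR NOT D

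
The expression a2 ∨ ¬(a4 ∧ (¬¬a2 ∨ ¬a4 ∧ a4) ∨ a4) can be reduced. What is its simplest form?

a2 ∨ ¬(a4 ∧ (¬¬a2 ∨ ¬a4 ∧ a4) ∨ a4)
= a2 ∨ ¬(a4 ∧ ¬¬a2 ∨ a4)   (complement / identity)
= a2 ∨ ¬(a4 ∧ a2 ∨ a4)   (double negation)
= a2 ∨ ¬a4   (absorption)

a2 ∨ ¬a4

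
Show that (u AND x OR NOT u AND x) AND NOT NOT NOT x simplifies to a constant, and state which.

(u AND x OR NOT u AND x) AND NOT NOT NOT x
= (u AND x OR NOT u AND x) AND NOT x   — double negation
= x AND NOT x   — distribution
= FALSE   — complement

FALSE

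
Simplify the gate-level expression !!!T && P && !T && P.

!T && P

!!!T && P && !T && P
= !T && P && !T && P   — double negation
= !T && P   — idempotence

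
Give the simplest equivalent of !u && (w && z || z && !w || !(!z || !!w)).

!u && z

!u && (w && z || z && !w || !(!z || !!w))
= !u && (w && z || z && !w || z && !w)   (De Morgan)
= !u && (w && z || z && !w)   (idempotence)
= !u && z   (distribution)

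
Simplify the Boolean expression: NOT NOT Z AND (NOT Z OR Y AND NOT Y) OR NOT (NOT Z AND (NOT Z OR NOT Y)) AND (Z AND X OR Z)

NOT NOT Z AND (NOT Z OR Y AND NOT Y) OR NOT (NOT Z AND (NOT Z OR NOT Y)) AND (Z AND X OR Z)
= NOT NOT Z AND (NOT Z OR Y AND NOT Y) OR NOT NOT Z AND (Z AND X OR Z)
= NOT NOT Z AND NOT Z OR NOT NOT Z AND (Z AND X OR Z)
= NOT NOT Z AND NOT Z OR NOT NOT Z AND Z
= NOT NOT Z
= Z

Z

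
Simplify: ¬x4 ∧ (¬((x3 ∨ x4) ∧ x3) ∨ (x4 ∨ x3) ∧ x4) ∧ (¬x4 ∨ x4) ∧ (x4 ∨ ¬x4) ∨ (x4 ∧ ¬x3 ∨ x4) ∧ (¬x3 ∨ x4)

¬x3 ∨ x4

¬x4 ∧ (¬((x3 ∨ x4) ∧ x3) ∨ (x4 ∨ x3) ∧ x4) ∧ (¬x4 ∨ x4) ∧ (x4 ∨ ¬x4) ∨ (x4 ∧ ¬x3 ∨ x4) ∧ (¬x3 ∨ x4)
= ¬x4 ∧ (¬x3 ∨ (x4 ∨ x3) ∧ x4) ∧ (¬x4 ∨ x4) ∧ (x4 ∨ ¬x4) ∨ (x4 ∧ ¬x3 ∨ x4) ∧ (¬x3 ∨ x4)   [absorption]
= ¬x4 ∧ (¬x3 ∨ (x4 ∨ x3) ∧ x4) ∧ (¬x4 ∨ x4) ∧ (x4 ∨ ¬x4) ∨ x4 ∧ (¬x3 ∨ x4)   [absorption]
= ¬x4 ∧ (¬x3 ∨ (x4 ∨ x3) ∧ x4) ∧ (¬x4 ∨ x4) ∨ x4 ∧ (¬x3 ∨ x4)   [complement / identity]
= ¬x4 ∧ (¬x3 ∨ (x4 ∨ x3) ∧ x4) ∨ x4 ∧ (¬x3 ∨ x4)   [complement / identity]
= ¬x4 ∧ (¬x3 ∨ x4) ∨ x4 ∧ (¬x3 ∨ x4)   [absorption]
= ¬x3 ∨ x4   [distribution]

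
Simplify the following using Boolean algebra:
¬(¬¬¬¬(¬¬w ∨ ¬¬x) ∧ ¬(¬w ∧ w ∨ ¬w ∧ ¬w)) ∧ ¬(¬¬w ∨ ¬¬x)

¬w ∧ ¬x

¬(¬¬¬¬(¬¬w ∨ ¬¬x) ∧ ¬(¬w ∧ w ∨ ¬w ∧ ¬w)) ∧ ¬(¬¬w ∨ ¬¬x)
= (¬¬¬(¬¬w ∨ ¬¬x) ∨ ¬w ∧ w ∨ ¬w ∧ ¬w) ∧ ¬(¬¬w ∨ ¬¬x)   [De Morgan]
= (¬¬¬(¬¬w ∨ ¬¬x) ∨ ¬w) ∧ ¬(¬¬w ∨ ¬¬x)   [distribution]
= (¬(¬¬w ∨ ¬¬x) ∨ ¬w) ∧ ¬(¬¬w ∨ ¬¬x)   [double negation]
= (¬w ∧ ¬x ∨ ¬w) ∧ ¬(¬¬w ∨ ¬¬x)   [De Morgan]
= (¬w ∧ ¬x ∨ ¬w) ∧ ¬w ∧ ¬x   [De Morgan]
= ¬w ∧ ¬x   [absorption]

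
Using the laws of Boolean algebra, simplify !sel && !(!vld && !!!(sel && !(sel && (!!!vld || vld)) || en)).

!sel && !(!vld && !!!(sel && !(sel && (!!!vld || vld)) || en))
= !sel && !(!vld && !!!(sel && !(sel && (!vld || vld)) || en))
= !sel && !(!vld && !(sel && !(sel && (!vld || vld)) || en))
= !sel && (vld || sel && !(sel && (!vld || vld)) || en)
= !sel && (vld || sel && !sel || en)
= !sel && (vld || en)

!sel && (vld || en)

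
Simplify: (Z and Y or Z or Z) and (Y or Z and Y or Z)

Z

(Z and Y or Z or Z) and (Y or Z and Y or Z)
= Z and Y or Z or Z and Y   [distribution]
= Z or Z and Y   [absorption]
= Z   [absorption]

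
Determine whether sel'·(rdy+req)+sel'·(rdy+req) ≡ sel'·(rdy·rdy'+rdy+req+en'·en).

E1: sel'·(rdy+req)+sel'·(rdy+req)
    = sel'·(rdy+req)
E2: sel'·(rdy·rdy'+rdy+req+en'·en)
    = sel'·(rdy+req+en'·en)
    = sel'·(rdy+req)
Both reduce to sel'·(rdy+req), so they are equivalent.

Yes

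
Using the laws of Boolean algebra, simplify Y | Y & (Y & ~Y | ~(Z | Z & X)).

Y

Y | Y & (Y & ~Y | ~(Z | Z & X))
= Y | Y & (Y & ~Y | ~Z)
= Y | Y & ~Z
= Y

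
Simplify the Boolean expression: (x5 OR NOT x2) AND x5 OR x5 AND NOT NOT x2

(x5 OR NOT x2) AND x5 OR x5 AND NOT NOT x2
= (x5 OR NOT x2) AND x5 OR x5 AND x2   — double negation
= x5 OR x5 AND x2   — absorption
= x5   — absorption

x5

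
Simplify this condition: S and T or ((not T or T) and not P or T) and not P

S and T or not P

S and T or ((not T or T) and not P or T) and not P
= S and T or (not P or T) and not P   (complement / identity)
= S and T or not P   (absorption)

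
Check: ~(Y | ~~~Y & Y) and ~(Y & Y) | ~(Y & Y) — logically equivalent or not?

Yes

E1: ~(Y | ~~~Y & Y)
    = ~(Y | ~Y & Y)
    = ~Y
E2: ~(Y & Y) | ~(Y & Y)
    = ~(Y & Y)
    = ~Y
Both reduce to ~Y, so they are equivalent.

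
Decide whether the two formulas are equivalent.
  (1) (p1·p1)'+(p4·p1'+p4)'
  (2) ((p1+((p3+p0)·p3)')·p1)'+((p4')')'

Yes

E1: (p1·p1)'+(p4·p1'+p4)'
    = (p1·p1)'+p4'   — absorption
    = p1'+p4'   — idempotence
E2: ((p1+((p3+p0)·p3)')·p1)'+((p4')')'
    = ((p1+p3')·p1)'+((p4')')'   — absorption
    = ((p1+p3')·p1)'+p4'   — double negation
    = p1'+p4'   — absorption
Both reduce to p1'+p4', so they are equivalent.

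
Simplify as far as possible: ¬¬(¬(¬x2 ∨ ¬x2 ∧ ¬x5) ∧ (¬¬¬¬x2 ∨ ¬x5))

¬¬(¬(¬x2 ∨ ¬x2 ∧ ¬x5) ∧ (¬¬¬¬x2 ∨ ¬x5))
= ¬¬(¬(¬x2 ∨ ¬x2 ∧ ¬x5) ∧ (¬¬x2 ∨ ¬x5))   (double negation)
= ¬¬(¬¬x2 ∧ (¬¬x2 ∨ ¬x5))   (absorption)
= ¬¬¬¬x2   (absorption)
= ¬¬x2   (double negation)
= x2   (double negation)

x2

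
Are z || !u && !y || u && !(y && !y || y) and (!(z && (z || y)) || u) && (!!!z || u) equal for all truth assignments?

No

E1: z || !u && !y || u && !(y && !y || y)
    = z || !u && !y || u && !y
    = z || !y
E2: (!(z && (z || y)) || u) && (!!!z || u)
    = (!(z && (z || y)) || u) && (!z || u)
    = (!z || u) && (!z || u)
    = !z || u
These differ: at u=0, y=1, z=1, E1 = 1 but E2 = 0.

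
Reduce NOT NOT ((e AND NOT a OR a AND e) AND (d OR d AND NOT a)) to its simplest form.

e AND d

NOT NOT ((e AND NOT a OR a AND e) AND (d OR d AND NOT a))
= NOT NOT ((e AND NOT a OR a AND e) AND d)
= NOT NOT (e AND d)
= e AND d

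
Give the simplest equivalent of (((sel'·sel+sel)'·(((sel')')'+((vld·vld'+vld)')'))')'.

sel'

(((sel'·sel+sel)'·(((sel')')'+((vld·vld'+vld)')'))')'
= ((sel'·(((sel')')'+((vld·vld'+vld)')'))')'   [complement / identity]
= ((sel'·(sel'+((vld·vld'+vld)')'))')'   [double negation]
= ((sel'·(sel'+(vld')'))')'   [complement / identity]
= ((sel'·(sel'+vld))')'   [double negation]
= ((sel')')'   [absorption]
= sel'   [double negation]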